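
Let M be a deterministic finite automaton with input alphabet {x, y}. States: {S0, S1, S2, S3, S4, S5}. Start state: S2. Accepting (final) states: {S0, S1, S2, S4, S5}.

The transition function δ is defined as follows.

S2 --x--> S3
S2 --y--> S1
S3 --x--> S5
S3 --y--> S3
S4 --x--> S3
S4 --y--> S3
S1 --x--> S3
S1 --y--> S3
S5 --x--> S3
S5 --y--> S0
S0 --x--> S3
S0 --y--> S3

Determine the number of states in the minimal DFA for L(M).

States {S4} cannot be reached from the start state, so discard them.
Start with accepting vs non-accepting: {S0,S1,S2,S5} | {S3}.
On input y, block {S0,S1,S2,S5} splits into {S0,S1} and {S2,S5}.
No further refinement is possible. Final partition (3 blocks): {S0,S1} | {S3} | {S2,S5}.

3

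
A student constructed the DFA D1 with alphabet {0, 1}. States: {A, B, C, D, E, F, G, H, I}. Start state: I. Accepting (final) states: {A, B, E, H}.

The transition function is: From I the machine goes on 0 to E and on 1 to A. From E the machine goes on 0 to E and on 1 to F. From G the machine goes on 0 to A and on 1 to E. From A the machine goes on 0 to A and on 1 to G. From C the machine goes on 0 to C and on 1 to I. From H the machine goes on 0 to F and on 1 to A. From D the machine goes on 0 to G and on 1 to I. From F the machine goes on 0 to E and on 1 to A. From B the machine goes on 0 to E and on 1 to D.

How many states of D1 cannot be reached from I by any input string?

4

No path from I leads to B, C, D, H; the other 5 states are all reachable.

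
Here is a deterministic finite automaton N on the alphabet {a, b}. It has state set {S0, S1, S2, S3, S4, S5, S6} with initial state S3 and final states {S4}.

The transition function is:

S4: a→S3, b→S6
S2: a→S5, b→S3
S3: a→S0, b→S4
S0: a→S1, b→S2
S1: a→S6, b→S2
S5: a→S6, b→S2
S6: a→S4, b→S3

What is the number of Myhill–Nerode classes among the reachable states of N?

All states are reachable from the start state.
Start with accepting vs non-accepting: {S4} | {S0,S1,S2,S3,S5,S6}.
Split {S0,S1,S2,S3,S5,S6} by δ(·,a) → {S0,S1,S2,S3,S5} and {S6}.
Refine {S0,S1,S2,S3,S5} on symbol a: members go to different blocks, giving {S0,S2,S3} and {S1,S5}.
Refine {S0,S2,S3} on symbol a: members go to different blocks, giving {S0,S2} and {S3}.
On input b, block {S0,S2} splits into {S0} and {S2}.
The partition is now stable with 6 blocks: {S4} | {S0} | {S6} | {S1,S5} | {S3} | {S2}.

6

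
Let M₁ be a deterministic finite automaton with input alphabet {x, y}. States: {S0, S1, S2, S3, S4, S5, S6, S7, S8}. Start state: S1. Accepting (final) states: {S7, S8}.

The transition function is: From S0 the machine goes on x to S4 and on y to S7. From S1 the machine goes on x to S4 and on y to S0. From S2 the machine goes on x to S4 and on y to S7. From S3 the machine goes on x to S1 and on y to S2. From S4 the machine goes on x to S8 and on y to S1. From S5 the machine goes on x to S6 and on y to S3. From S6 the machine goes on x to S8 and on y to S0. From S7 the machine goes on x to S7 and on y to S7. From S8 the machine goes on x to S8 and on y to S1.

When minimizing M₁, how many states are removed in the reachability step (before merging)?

4

No path from S1 leads to S2, S3, S5, S6; the other 5 states are all reachable.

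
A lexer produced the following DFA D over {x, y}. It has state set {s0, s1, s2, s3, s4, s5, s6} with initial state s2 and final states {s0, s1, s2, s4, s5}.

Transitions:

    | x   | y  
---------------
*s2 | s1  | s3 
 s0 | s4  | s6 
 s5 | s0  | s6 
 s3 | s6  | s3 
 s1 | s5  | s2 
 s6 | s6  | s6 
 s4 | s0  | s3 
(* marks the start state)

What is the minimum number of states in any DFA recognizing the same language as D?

4

Every state is reachable, so we keep all 7.
Start with accepting vs non-accepting: {s0,s1,s2,s4,s5} | {s3,s6}.
Refine {s0,s1,s2,s4,s5} on symbol y: members go to different blocks, giving {s0,s2,s4,s5} and {s1}.
Split {s0,s2,s4,s5} by δ(·,x) → {s0,s4,s5} and {s2}.
Stable partition: {s0,s4,s5} | {s3,s6} | {s1} | {s2} — 4 equivalence classes.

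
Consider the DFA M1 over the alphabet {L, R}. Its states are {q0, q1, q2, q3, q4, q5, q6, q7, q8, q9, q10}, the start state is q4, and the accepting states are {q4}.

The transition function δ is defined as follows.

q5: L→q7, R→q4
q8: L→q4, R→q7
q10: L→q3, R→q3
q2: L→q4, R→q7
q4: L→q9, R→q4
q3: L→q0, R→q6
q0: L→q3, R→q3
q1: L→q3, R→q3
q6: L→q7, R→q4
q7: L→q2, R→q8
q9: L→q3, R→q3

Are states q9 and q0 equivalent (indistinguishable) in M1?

States {q1,q5,q10} cannot be reached from the start state, so discard them.
Initial partition by acceptance: {q4} | {q0,q2,q3,q6,q7,q8,q9}.
Refine {q0,q2,q3,q6,q7,q8,q9} on symbol L: members go to different blocks, giving {q0,q3,q6,q7,q9} and {q2,q8}.
Refine {q0,q3,q6,q7,q9} on symbol L: members go to different blocks, giving {q0,q3,q6,q9} and {q7}.
On input L, block {q0,q3,q6,q9} splits into {q0,q3,q9} and {q6}.
On input R, block {q0,q3,q9} splits into {q0,q9} and {q3}.
No further refinement is possible. Final partition (6 blocks): {q4} | {q0,q9} | {q2,q8} | {q7} | {q6} | {q3}.
q9 and q0 lie in the same block of the stable partition, so they are equivalent — no string distinguishes them.

Yes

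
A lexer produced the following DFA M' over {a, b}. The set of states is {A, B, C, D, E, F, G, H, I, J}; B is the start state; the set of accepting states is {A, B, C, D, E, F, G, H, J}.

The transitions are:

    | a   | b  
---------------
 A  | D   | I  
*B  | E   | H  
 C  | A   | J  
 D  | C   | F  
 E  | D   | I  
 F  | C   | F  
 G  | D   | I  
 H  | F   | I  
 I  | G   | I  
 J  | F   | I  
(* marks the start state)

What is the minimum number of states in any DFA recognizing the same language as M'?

4

P0 = {A,B,C,D,E,F,G,H,J} | {I}.
On input b, block {A,B,C,D,E,F,G,H,J} splits into {A,E,G,H,J} and {B,C,D,F}.
Split {B,C,D,F} by δ(·,a) → {B,C} and {D,F}.
No further refinement is possible. Final partition (4 blocks): {A,E,G,H,J} | {I} | {B,C} | {D,F}.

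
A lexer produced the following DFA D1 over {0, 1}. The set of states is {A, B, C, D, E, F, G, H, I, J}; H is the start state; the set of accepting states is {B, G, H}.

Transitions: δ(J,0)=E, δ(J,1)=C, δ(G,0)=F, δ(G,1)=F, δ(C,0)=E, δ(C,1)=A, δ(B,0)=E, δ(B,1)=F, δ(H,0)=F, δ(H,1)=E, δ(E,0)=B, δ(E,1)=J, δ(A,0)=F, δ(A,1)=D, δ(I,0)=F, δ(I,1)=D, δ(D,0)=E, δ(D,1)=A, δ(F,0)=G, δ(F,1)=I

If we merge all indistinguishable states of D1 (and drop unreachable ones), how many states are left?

Initial partition by acceptance: {B,G,H} | {A,C,D,E,F,I,J}.
Refine {A,C,D,E,F,I,J} on symbol 0: members go to different blocks, giving {A,C,D,I,J} and {E,F}.
The partition is now stable with 3 blocks: {B,G,H} | {A,C,D,I,J} | {E,F}.

3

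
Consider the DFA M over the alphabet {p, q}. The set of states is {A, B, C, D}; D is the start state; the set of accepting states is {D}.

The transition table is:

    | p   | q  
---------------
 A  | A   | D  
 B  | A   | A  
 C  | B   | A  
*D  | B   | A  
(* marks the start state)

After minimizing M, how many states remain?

Reachable states from the start: {A,B,D}. Unreachable: {C} — drop them.
P0 = {D} | {A,B}.
Split {A,B} by δ(·,q) → {A} and {B}.
The partition is now stable with 3 blocks: {D} | {A} | {B}.

3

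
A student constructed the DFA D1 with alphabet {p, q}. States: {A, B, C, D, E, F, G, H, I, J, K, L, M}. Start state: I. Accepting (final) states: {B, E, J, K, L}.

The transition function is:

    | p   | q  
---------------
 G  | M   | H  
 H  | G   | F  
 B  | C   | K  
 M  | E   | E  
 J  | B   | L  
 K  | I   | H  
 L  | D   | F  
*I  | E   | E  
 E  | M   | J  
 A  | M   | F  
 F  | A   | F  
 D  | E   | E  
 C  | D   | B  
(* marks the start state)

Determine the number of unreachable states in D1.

0

Exploring from I, all states are eventually visited, so none are unreachable.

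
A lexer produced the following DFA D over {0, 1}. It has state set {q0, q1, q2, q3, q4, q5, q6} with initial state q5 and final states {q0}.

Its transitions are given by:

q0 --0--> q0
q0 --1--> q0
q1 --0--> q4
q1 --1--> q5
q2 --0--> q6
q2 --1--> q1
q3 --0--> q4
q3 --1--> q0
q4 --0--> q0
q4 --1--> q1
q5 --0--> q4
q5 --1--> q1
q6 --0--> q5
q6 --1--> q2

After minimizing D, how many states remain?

3

States {q2,q3,q6} cannot be reached from the start state, so discard them.
Initial partition by acceptance: {q0} | {q1,q4,q5}.
On input 0, block {q1,q4,q5} splits into {q1,q5} and {q4}.
No further refinement is possible. Final partition (3 blocks): {q0} | {q1,q5} | {q4}.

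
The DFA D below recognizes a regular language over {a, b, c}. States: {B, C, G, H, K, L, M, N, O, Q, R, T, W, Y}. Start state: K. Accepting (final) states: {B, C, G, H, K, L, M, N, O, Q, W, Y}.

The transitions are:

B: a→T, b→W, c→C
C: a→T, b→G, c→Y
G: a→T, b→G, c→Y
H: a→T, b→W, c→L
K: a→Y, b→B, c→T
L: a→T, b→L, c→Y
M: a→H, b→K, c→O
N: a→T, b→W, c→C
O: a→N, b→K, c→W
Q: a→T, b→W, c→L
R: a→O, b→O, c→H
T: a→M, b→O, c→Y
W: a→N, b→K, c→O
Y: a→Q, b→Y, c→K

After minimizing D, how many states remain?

States {R} cannot be reached from the start state, so discard them.
P0 = {B,C,G,H,K,L,M,N,O,Q,W,Y} | {T}.
On input a, block {B,C,G,H,K,L,M,N,O,Q,W,Y} splits into {B,C,G,H,L,N,Q} and {K,M,O,W,Y}.
Refine {B,C,G,H,L,N,Q} on symbol b: members go to different blocks, giving {B,H,N,Q} and {C,G,L}.
Split {K,M,O,W,Y} by δ(·,a) → {M,O,W,Y} and {K}.
Refine {M,O,W,Y} on symbol b: members go to different blocks, giving {M,O,W} and {Y}.
No further refinement is possible. Final partition (6 blocks): {B,H,N,Q} | {T} | {M,O,W} | {C,G,L} | {K} | {Y}.

6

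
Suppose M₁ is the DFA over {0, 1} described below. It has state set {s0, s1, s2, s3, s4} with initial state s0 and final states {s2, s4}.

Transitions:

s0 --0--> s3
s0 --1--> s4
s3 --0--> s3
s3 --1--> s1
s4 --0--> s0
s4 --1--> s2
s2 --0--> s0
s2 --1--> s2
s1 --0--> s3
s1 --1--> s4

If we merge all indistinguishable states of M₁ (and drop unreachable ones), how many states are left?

All states are reachable from the start state.
Start with accepting vs non-accepting: {s2,s4} | {s0,s1,s3}.
On input 1, block {s0,s1,s3} splits into {s0,s1} and {s3}.
The partition is now stable with 3 blocks: {s2,s4} | {s0,s1} | {s3}.

3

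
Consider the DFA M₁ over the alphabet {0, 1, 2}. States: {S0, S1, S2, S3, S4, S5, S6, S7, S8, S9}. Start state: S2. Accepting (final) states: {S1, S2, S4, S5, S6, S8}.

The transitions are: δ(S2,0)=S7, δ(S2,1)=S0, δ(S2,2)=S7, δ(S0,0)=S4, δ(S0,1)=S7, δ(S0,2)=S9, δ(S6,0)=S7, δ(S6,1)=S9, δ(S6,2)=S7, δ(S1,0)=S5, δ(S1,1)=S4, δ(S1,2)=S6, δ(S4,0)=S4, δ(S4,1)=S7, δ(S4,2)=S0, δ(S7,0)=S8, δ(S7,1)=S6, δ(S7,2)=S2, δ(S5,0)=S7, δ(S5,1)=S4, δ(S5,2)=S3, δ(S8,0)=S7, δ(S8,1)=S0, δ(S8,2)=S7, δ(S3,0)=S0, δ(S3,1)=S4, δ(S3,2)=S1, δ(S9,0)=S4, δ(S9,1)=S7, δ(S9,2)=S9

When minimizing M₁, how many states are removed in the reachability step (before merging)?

No path from S2 leads to S1, S3, S5; the other 7 states are all reachable.

3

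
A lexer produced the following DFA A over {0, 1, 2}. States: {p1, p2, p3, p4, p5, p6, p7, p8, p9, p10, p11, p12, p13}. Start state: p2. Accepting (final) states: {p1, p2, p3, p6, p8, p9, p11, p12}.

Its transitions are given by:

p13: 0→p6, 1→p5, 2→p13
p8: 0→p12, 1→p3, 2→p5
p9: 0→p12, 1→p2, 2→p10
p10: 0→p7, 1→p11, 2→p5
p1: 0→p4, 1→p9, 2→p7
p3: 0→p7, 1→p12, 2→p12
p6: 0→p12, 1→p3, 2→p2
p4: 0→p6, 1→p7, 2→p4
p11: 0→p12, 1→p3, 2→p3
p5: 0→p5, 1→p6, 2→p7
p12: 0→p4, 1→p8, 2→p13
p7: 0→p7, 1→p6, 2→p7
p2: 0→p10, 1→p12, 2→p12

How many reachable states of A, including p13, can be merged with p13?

2

Reachable states from the start: {p2,p3,p4,p5,p6,p7,p8,p10,p11,p12,p13}. Unreachable: {p1,p9} — drop them.
Start with accepting vs non-accepting: {p2,p3,p6,p8,p11,p12} | {p4,p5,p7,p10,p13}.
Refine {p2,p3,p6,p8,p11,p12} on symbol 0: members go to different blocks, giving {p2,p3,p12} and {p6,p8,p11}.
Split {p2,p3,p12} by δ(·,1) → {p2,p3} and {p12}.
Split {p4,p5,p7,p10,p13} by δ(·,0) → {p5,p7,p10} and {p4,p13}.
Refine {p6,p8,p11} on symbol 2: members go to different blocks, giving {p6,p11} and {p8}.
The partition is now stable with 6 blocks: {p2,p3} | {p5,p7,p10} | {p6,p11} | {p12} | {p4,p13} | {p8}.
The equivalence class containing p13 is {p4,p13}, of size 2.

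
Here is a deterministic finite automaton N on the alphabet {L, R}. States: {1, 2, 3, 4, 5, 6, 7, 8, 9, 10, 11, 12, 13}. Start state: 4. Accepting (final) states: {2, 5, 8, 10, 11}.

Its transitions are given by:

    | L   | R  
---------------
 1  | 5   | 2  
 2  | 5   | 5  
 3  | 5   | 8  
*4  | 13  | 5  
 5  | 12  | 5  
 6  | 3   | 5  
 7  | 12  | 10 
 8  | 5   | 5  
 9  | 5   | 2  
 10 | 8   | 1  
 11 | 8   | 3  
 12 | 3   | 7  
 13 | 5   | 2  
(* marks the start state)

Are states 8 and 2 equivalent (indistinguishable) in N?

Yes

Reachable states from the start: {1,2,3,4,5,7,8,10,12,13}. Unreachable: {6,9,11} — drop them.
Start with accepting vs non-accepting: {2,5,8,10} | {1,3,4,7,12,13}.
On input L, block {2,5,8,10} splits into {2,8,10} and {5}.
Split {2,8,10} by δ(·,L) → {2,8} and {10}.
Refine {1,3,4,7,12,13} on symbol L: members go to different blocks, giving {1,3,13} and {4,7,12}.
Refine {4,7,12} on symbol L: members go to different blocks, giving {4,12} and {7}.
On input R, block {4,12} splits into {4} and {12}.
No further refinement is possible. Final partition (7 blocks): {2,8} | {1,3,13} | {5} | {10} | {4} | {7} | {12}.
8 and 2 lie in the same block of the stable partition, so they are equivalent — no string distinguishes them.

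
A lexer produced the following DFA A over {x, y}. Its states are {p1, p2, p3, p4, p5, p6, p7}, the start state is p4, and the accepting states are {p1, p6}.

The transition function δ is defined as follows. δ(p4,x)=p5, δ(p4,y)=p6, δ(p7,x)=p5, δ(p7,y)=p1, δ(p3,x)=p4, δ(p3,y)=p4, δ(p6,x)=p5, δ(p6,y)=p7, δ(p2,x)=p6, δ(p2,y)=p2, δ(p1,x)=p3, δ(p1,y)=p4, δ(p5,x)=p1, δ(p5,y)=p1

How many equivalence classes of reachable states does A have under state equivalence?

States {p2} cannot be reached from the start state, so discard them.
Initial partition by acceptance: {p1,p6} | {p3,p4,p5,p7}.
Split {p3,p4,p5,p7} by δ(·,x) → {p3,p4,p7} and {p5}.
On input x, block {p1,p6} splits into {p1} and {p6}.
Split {p3,p4,p7} by δ(·,x) → {p4,p7} and {p3}.
Split {p4,p7} by δ(·,y) → {p4} and {p7}.
The partition is now stable with 6 blocks: {p1} | {p4} | {p5} | {p6} | {p3} | {p7}.

6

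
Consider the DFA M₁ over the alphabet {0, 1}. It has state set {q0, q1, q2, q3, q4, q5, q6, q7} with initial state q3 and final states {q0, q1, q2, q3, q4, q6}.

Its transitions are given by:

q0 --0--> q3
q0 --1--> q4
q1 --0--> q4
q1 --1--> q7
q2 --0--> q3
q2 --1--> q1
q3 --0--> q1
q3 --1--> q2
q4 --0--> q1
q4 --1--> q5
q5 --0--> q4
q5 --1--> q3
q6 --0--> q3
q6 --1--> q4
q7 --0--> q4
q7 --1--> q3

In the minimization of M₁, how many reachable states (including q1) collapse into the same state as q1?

First remove the unreachable states {q0,q6}; 6 states remain.
Start with accepting vs non-accepting: {q1,q2,q3,q4} | {q5,q7}.
Split {q1,q2,q3,q4} by δ(·,1) → {q1,q4} and {q2,q3}.
Split {q2,q3} by δ(·,0) → {q2} and {q3}.
Stable partition: {q1,q4} | {q5,q7} | {q2} | {q3} — 4 equivalence classes.
State q1 belongs to the block {q1,q4}, which has 2 states.

2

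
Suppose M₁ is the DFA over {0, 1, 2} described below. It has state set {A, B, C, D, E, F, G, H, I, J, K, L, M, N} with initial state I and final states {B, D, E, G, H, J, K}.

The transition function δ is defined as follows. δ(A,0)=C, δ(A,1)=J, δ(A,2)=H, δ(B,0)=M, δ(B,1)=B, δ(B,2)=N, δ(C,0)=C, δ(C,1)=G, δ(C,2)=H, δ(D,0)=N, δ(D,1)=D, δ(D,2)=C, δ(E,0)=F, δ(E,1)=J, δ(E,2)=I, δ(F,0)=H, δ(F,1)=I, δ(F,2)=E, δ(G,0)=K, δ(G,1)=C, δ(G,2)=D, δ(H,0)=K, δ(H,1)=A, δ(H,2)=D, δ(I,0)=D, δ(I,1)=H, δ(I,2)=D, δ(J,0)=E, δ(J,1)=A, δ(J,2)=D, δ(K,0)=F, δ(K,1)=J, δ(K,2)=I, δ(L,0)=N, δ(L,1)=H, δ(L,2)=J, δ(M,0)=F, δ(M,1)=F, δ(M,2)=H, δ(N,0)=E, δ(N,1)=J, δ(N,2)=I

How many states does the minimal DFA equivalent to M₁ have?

7

States {B,L,M} cannot be reached from the start state, so discard them.
P0 = {D,E,G,H,J,K} | {A,C,F,I,N}.
On input 0, block {D,E,G,H,J,K} splits into {D,E,K} and {G,H,J}.
Split {D,E,K} by δ(·,1) → {E,K} and {D}.
Refine {A,C,F,I,N} on symbol 0: members go to different blocks, giving {A,C} and {F} and {I} and {N}.
Stable partition: {E,K} | {A,C} | {G,H,J} | {D} | {F} | {I} | {N} — 7 equivalence classes.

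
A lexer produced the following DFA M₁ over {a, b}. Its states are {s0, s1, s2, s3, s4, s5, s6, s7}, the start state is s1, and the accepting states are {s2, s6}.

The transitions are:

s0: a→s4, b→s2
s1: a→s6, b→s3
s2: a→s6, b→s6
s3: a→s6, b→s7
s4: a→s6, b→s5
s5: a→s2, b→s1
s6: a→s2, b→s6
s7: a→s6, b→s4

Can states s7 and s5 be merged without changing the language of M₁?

Yes

Reachable states from the start: {s1,s2,s3,s4,s5,s6,s7}. Unreachable: {s0} — drop them.
Initial partition by acceptance: {s2,s6} | {s1,s3,s4,s5,s7}.
Stable partition: {s2,s6} | {s1,s3,s4,s5,s7} — 2 equivalence classes.
s7 and s5 lie in the same block of the stable partition, so they are equivalent — no string distinguishes them.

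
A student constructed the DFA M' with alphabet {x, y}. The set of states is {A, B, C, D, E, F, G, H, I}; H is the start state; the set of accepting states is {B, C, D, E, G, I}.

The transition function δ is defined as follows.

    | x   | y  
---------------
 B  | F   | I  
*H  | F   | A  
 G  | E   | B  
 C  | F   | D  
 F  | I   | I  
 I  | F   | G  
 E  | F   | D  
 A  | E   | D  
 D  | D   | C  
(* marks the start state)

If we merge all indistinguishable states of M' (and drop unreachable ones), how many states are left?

Initial partition by acceptance: {B,C,D,E,G,I} | {A,F,H}.
Refine {B,C,D,E,G,I} on symbol x: members go to different blocks, giving {B,C,E,I} and {D,G}.
On input y, block {B,C,E,I} splits into {C,E,I} and {B}.
On input x, block {A,F,H} splits into {A,F} and {H}.
Split {A,F} by δ(·,y) → {A} and {F}.
Refine {D,G} on symbol x: members go to different blocks, giving {D} and {G}.
Split {C,E,I} by δ(·,y) → {C,E} and {I}.
The partition is now stable with 8 blocks: {C,E} | {A} | {D} | {B} | {H} | {F} | {G} | {I}.

8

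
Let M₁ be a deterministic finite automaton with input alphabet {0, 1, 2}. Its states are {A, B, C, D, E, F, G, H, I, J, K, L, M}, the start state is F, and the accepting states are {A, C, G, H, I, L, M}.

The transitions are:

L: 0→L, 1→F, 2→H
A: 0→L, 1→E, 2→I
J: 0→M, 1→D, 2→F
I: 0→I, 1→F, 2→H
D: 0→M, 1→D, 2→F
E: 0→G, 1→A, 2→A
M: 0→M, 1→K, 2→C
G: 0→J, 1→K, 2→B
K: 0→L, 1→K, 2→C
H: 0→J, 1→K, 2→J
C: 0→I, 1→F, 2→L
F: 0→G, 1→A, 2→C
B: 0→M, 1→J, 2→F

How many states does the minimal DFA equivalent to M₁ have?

7

All states are reachable from the start state.
P0 = {A,C,G,H,I,L,M} | {B,D,E,F,J,K}.
Refine {A,C,G,H,I,L,M} on symbol 0: members go to different blocks, giving {A,C,I,L,M} and {G,H}.
Refine {A,C,I,L,M} on symbol 2: members go to different blocks, giving {A,C,M} and {I,L}.
Split {A,C,M} by δ(·,0) → {A,C} and {M}.
On input 0, block {B,D,E,F,J,K} splits into {B,D,J} and {E,F} and {K}.
Stable partition: {A,C} | {B,D,J} | {G,H} | {I,L} | {M} | {E,F} | {K} — 7 equivalence classes.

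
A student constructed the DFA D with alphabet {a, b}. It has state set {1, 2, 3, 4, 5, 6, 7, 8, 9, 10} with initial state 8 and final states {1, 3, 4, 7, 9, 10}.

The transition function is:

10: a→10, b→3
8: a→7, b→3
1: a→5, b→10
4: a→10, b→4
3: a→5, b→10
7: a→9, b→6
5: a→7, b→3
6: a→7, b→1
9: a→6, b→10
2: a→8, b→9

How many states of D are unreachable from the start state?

2

BFS from 8 reaches {1, 3, 5, 6, 7, 8, 9, 10}; the 2 state(s) 2, 4 are never visited.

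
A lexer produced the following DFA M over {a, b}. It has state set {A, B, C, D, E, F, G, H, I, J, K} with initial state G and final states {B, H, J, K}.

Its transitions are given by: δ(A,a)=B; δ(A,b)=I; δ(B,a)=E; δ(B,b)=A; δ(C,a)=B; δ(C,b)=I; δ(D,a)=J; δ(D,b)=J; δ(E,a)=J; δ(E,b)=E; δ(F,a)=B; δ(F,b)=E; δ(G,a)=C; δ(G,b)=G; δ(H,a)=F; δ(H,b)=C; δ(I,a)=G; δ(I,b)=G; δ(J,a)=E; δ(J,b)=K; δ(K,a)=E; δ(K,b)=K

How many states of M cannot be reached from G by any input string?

Starting at G and following transitions, the reachable set is {A, B, C, E, G, I, J, K}. That leaves D, F, H unreachable — 3 in total.

3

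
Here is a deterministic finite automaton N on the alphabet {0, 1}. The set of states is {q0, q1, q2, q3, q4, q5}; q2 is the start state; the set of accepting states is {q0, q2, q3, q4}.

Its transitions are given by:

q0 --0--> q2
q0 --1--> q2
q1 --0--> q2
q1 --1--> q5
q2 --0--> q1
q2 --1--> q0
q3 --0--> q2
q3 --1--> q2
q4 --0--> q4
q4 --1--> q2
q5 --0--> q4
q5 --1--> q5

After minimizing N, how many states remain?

5

First remove the unreachable states {q3}; 5 states remain.
Start with accepting vs non-accepting: {q0,q2,q4} | {q1,q5}.
On input 0, block {q0,q2,q4} splits into {q0,q4} and {q2}.
Refine {q0,q4} on symbol 0: members go to different blocks, giving {q0} and {q4}.
Refine {q1,q5} on symbol 0: members go to different blocks, giving {q1} and {q5}.
The partition is now stable with 5 blocks: {q0} | {q1} | {q2} | {q4} | {q5}.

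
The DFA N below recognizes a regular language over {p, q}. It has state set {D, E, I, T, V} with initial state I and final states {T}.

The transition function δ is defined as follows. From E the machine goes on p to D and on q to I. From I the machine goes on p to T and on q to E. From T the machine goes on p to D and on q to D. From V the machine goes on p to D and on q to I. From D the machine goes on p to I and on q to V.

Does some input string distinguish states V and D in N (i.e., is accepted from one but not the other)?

Yes

All states are reachable from the start state.
Start with accepting vs non-accepting: {T} | {D,E,I,V}.
On input p, block {D,E,I,V} splits into {D,E,V} and {I}.
Split {D,E,V} by δ(·,p) → {E,V} and {D}.
The partition is now stable with 4 blocks: {T} | {E,V} | {I} | {D}.
V and D end up in different blocks, so they are distinguishable. For instance, the string 'pp' is accepted from only D.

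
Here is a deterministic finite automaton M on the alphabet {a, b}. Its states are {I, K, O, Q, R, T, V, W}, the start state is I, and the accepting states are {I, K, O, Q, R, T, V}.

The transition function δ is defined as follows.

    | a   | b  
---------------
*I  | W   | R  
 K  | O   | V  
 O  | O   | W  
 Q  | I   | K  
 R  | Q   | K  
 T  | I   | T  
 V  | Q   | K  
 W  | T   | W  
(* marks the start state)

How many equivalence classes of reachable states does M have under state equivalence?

7

All states are reachable from the start state.
Initial partition by acceptance: {I,K,O,Q,R,T,V} | {W}.
Refine {I,K,O,Q,R,T,V} on symbol a: members go to different blocks, giving {K,O,Q,R,T,V} and {I}.
Split {K,O,Q,R,T,V} by δ(·,a) → {K,O,R,V} and {Q,T}.
Refine {K,O,R,V} on symbol a: members go to different blocks, giving {R,V} and {K,O}.
Refine {Q,T} on symbol b: members go to different blocks, giving {T} and {Q}.
Refine {K,O} on symbol b: members go to different blocks, giving {O} and {K}.
The partition is now stable with 7 blocks: {R,V} | {W} | {I} | {T} | {O} | {Q} | {K}.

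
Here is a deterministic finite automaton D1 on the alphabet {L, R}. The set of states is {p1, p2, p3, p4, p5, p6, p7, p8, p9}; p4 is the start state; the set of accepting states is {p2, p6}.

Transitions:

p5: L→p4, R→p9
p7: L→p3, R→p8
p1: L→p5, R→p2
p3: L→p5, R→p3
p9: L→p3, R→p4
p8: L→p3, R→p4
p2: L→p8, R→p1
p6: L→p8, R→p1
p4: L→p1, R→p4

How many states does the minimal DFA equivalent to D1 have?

Reachable states from the start: {p1,p2,p3,p4,p5,p8,p9}. Unreachable: {p6,p7} — drop them.
P0 = {p2} | {p1,p3,p4,p5,p8,p9}.
Refine {p1,p3,p4,p5,p8,p9} on symbol R: members go to different blocks, giving {p3,p4,p5,p8,p9} and {p1}.
Split {p3,p4,p5,p8,p9} by δ(·,L) → {p3,p5,p8,p9} and {p4}.
Refine {p3,p5,p8,p9} on symbol L: members go to different blocks, giving {p3,p8,p9} and {p5}.
Refine {p3,p8,p9} on symbol L: members go to different blocks, giving {p8,p9} and {p3}.
The partition is now stable with 6 blocks: {p2} | {p8,p9} | {p1} | {p4} | {p5} | {p3}.

6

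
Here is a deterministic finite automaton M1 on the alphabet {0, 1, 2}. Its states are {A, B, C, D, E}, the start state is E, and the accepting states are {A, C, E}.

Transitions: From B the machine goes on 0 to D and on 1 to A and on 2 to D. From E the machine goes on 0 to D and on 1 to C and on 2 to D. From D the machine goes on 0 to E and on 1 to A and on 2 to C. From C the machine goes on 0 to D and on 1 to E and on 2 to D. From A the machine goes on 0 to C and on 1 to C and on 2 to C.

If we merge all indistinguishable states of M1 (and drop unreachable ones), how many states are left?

Reachable states from the start: {A,C,D,E}. Unreachable: {B} — drop them.
Initial partition by acceptance: {A,C,E} | {D}.
Split {A,C,E} by δ(·,0) → {C,E} and {A}.
No further refinement is possible. Final partition (3 blocks): {C,E} | {D} | {A}.

3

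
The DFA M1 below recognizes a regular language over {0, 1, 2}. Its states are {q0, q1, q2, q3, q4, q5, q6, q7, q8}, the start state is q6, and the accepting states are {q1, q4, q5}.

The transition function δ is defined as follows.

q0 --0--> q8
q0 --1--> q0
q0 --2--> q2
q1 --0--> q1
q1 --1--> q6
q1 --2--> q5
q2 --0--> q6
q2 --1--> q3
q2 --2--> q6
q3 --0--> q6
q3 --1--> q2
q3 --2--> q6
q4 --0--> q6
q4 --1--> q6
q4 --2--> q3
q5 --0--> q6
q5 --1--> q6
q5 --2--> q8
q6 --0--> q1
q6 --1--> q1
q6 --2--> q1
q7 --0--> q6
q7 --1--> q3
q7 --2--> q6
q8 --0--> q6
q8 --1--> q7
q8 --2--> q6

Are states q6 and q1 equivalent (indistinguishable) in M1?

First remove the unreachable states {q0,q4}; 7 states remain.
Start with accepting vs non-accepting: {q1,q5} | {q2,q3,q6,q7,q8}.
On input 0, block {q1,q5} splits into {q1} and {q5}.
On input 0, block {q2,q3,q6,q7,q8} splits into {q2,q3,q7,q8} and {q6}.
Stable partition: {q1} | {q2,q3,q7,q8} | {q5} | {q6} — 4 equivalence classes.
q6 and q1 end up in different blocks, so they are distinguishable. For instance, the string 'ε' is accepted from only q1.

No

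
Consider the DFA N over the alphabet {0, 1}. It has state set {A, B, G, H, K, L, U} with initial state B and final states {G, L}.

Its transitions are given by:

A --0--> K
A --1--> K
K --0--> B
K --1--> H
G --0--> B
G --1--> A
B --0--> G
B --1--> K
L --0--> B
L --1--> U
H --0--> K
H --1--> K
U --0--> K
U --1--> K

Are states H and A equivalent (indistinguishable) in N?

States {L,U} cannot be reached from the start state, so discard them.
P0 = {G} | {A,B,H,K}.
Split {A,B,H,K} by δ(·,0) → {A,H,K} and {B}.
Split {A,H,K} by δ(·,0) → {A,H} and {K}.
The partition is now stable with 4 blocks: {G} | {A,H} | {B} | {K}.
H and A lie in the same block of the stable partition, so they are equivalent — no string distinguishes them.

Yes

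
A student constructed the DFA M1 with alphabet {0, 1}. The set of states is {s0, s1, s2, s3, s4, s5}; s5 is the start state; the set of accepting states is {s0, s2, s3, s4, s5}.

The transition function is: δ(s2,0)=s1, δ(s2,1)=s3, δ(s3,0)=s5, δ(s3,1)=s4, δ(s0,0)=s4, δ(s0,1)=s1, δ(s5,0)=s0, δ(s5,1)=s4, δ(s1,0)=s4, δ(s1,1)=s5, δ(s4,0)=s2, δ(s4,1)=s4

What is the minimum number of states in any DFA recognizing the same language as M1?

All states are reachable from the start state.
Start with accepting vs non-accepting: {s0,s2,s3,s4,s5} | {s1}.
Split {s0,s2,s3,s4,s5} by δ(·,0) → {s0,s3,s4,s5} and {s2}.
Split {s0,s3,s4,s5} by δ(·,0) → {s0,s3,s5} and {s4}.
Split {s0,s3,s5} by δ(·,0) → {s3,s5} and {s0}.
Split {s3,s5} by δ(·,0) → {s3} and {s5}.
Stable partition: {s3} | {s1} | {s2} | {s4} | {s0} | {s5} — 6 equivalence classes.

6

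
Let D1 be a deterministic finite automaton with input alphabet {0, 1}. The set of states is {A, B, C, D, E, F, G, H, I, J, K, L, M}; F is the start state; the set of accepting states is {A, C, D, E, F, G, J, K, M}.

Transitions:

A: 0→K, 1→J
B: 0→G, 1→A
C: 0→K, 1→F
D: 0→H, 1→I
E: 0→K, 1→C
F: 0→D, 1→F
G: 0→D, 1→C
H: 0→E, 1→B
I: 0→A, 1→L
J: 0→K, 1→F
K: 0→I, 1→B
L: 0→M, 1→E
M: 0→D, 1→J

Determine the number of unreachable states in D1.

0

Exploring from F, all states are eventually visited, so none are unreachable.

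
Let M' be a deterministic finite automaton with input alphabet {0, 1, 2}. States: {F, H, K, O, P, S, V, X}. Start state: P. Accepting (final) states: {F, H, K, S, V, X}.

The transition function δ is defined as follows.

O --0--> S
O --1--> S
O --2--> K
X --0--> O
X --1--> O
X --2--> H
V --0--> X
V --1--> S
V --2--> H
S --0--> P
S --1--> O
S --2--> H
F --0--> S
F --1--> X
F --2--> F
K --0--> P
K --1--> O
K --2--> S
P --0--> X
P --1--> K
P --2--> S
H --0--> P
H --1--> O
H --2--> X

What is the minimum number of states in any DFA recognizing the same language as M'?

States {F,V} cannot be reached from the start state, so discard them.
P0 = {H,K,S,X} | {O,P}.
The partition is now stable with 2 blocks: {H,K,S,X} | {O,P}.

2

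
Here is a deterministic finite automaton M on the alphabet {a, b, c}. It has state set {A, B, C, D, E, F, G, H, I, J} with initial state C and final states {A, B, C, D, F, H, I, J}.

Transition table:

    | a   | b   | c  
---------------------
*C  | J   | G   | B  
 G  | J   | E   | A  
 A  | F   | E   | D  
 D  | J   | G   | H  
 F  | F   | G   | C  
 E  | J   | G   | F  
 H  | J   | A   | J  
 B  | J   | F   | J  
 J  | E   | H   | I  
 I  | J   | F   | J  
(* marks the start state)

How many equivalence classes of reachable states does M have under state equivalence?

Start with accepting vs non-accepting: {A,B,C,D,F,H,I,J} | {E,G}.
Split {A,B,C,D,F,H,I,J} by δ(·,a) → {A,B,C,D,F,H,I} and {J}.
Refine {A,B,C,D,F,H,I} on symbol a: members go to different blocks, giving {B,C,D,H,I} and {A,F}.
On input b, block {B,C,D,H,I} splits into {B,H,I} and {C,D}.
No further refinement is possible. Final partition (5 blocks): {B,H,I} | {E,G} | {J} | {A,F} | {C,D}.

5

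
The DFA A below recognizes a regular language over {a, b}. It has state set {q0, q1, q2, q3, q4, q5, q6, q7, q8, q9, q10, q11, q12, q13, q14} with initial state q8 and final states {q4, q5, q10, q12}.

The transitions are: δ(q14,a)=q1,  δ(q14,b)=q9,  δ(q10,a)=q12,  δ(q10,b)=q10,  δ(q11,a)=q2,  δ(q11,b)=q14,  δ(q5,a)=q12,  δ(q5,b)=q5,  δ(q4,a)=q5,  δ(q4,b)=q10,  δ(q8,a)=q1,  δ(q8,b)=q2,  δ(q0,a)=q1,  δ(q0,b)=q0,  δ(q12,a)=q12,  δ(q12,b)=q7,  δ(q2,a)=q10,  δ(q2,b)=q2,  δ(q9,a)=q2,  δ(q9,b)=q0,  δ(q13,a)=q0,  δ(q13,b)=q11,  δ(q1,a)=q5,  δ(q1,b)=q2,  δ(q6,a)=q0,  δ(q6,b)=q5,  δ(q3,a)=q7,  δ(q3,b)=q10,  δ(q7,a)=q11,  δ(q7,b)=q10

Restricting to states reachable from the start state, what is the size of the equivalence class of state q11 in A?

4

First remove the unreachable states {q3,q4,q6,q13}; 11 states remain.
P0 = {q5,q10,q12} | {q0,q1,q2,q7,q8,q9,q11,q14}.
On input b, block {q5,q10,q12} splits into {q5,q10} and {q12}.
On input a, block {q0,q1,q2,q7,q8,q9,q11,q14} splits into {q0,q7,q8,q9,q11,q14} and {q1,q2}.
Refine {q0,q7,q8,q9,q11,q14} on symbol a: members go to different blocks, giving {q0,q8,q9,q11,q14} and {q7}.
On input b, block {q0,q8,q9,q11,q14} splits into {q0,q9,q11,q14} and {q8}.
No further refinement is possible. Final partition (6 blocks): {q5,q10} | {q0,q9,q11,q14} | {q12} | {q1,q2} | {q7} | {q8}.
State q11 belongs to the block {q0,q9,q11,q14}, which has 4 states.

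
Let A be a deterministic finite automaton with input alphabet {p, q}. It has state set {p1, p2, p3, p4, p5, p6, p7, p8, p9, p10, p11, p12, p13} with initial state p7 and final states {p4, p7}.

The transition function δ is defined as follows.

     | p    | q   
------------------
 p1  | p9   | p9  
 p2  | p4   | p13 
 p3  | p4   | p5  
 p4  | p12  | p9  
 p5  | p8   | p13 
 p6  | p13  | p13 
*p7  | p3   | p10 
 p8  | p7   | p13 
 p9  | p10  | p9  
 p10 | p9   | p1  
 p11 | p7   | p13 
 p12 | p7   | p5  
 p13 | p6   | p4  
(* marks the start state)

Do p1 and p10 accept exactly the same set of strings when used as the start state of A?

First remove the unreachable states {p2,p11}; 11 states remain.
Initial partition by acceptance: {p4,p7} | {p1,p3,p5,p6,p8,p9,p10,p12,p13}.
Refine {p1,p3,p5,p6,p8,p9,p10,p12,p13} on symbol p: members go to different blocks, giving {p1,p5,p6,p9,p10,p13} and {p3,p8,p12}.
Split {p1,p5,p6,p9,p10,p13} by δ(·,p) → {p1,p6,p9,p10,p13} and {p5}.
Refine {p1,p6,p9,p10,p13} on symbol q: members go to different blocks, giving {p1,p6,p9,p10} and {p13}.
On input p, block {p1,p6,p9,p10} splits into {p1,p9,p10} and {p6}.
Refine {p3,p8,p12} on symbol q: members go to different blocks, giving {p3,p12} and {p8}.
No further refinement is possible. Final partition (7 blocks): {p4,p7} | {p1,p9,p10} | {p3,p12} | {p5} | {p13} | {p6} | {p8}.
p1 and p10 lie in the same block of the stable partition, so they are equivalent — no string distinguishes them.

Yes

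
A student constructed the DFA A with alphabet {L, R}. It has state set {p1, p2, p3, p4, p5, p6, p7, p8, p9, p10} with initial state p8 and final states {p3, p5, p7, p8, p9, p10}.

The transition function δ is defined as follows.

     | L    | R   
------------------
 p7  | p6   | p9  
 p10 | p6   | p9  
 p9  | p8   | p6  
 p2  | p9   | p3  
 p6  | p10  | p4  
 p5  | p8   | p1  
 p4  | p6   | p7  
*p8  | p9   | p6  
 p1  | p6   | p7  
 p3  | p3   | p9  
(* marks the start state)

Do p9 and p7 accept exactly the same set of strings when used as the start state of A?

No

First remove the unreachable states {p1,p2,p3,p5}; 6 states remain.
Start with accepting vs non-accepting: {p7,p8,p9,p10} | {p4,p6}.
On input L, block {p7,p8,p9,p10} splits into {p7,p10} and {p8,p9}.
On input L, block {p4,p6} splits into {p4} and {p6}.
Stable partition: {p7,p10} | {p4} | {p8,p9} | {p6} — 4 equivalence classes.
p9 and p7 end up in different blocks, so they are distinguishable. For instance, the string 'L' is accepted from only p9.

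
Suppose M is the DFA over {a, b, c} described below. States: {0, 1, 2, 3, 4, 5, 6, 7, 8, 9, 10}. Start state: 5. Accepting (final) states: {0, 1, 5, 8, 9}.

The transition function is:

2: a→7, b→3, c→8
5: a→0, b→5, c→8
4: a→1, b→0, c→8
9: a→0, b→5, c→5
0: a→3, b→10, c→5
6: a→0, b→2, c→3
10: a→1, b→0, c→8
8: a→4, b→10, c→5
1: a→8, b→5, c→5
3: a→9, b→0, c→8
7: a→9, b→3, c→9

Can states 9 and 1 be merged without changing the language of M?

States {2,6,7} cannot be reached from the start state, so discard them.
Start with accepting vs non-accepting: {0,1,5,8,9} | {3,4,10}.
Split {0,1,5,8,9} by δ(·,a) → {1,5,9} and {0,8}.
Refine {1,5,9} on symbol c: members go to different blocks, giving {1,9} and {5}.
Stable partition: {1,9} | {3,4,10} | {0,8} | {5} — 4 equivalence classes.
9 and 1 lie in the same block of the stable partition, so they are equivalent — no string distinguishes them.

Yes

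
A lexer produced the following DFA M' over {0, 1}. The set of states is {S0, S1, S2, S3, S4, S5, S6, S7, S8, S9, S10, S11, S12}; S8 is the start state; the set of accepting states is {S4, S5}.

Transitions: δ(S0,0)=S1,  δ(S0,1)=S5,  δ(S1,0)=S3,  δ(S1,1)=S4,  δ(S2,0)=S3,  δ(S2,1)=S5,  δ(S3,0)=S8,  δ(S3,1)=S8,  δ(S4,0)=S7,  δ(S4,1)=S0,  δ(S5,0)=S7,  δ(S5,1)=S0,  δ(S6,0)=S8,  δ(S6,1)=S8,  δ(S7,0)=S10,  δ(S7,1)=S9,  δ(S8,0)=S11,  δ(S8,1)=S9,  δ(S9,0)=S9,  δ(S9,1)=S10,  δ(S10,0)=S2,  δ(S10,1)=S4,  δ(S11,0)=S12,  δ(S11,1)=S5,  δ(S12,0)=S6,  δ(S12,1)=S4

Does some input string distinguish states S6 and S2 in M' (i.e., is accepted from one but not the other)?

Yes

Every state is reachable, so we keep all 13.
P0 = {S4,S5} | {S0,S1,S2,S3,S6,S7,S8,S9,S10,S11,S12}.
Refine {S0,S1,S2,S3,S6,S7,S8,S9,S10,S11,S12} on symbol 1: members go to different blocks, giving {S0,S1,S2,S10,S11,S12} and {S3,S6,S7,S8,S9}.
Split {S0,S1,S2,S10,S11,S12} by δ(·,0) → {S0,S10,S11} and {S1,S2,S12}.
Split {S3,S6,S7,S8,S9} by δ(·,0) → {S3,S6,S9} and {S7,S8}.
Split {S3,S6,S9} by δ(·,0) → {S3,S6} and {S9}.
The partition is now stable with 6 blocks: {S4,S5} | {S0,S10,S11} | {S3,S6} | {S1,S2,S12} | {S7,S8} | {S9}.
S6 and S2 end up in different blocks, so they are distinguishable. For instance, the string '1' is accepted from only S2.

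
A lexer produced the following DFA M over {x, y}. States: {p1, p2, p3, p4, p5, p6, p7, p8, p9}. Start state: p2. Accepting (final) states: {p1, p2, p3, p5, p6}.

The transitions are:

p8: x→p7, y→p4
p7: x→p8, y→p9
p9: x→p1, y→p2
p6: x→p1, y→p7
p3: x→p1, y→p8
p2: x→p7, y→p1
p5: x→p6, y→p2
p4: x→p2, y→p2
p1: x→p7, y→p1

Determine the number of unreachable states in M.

3

BFS from p2 reaches {p1, p2, p4, p7, p8, p9}; the 3 state(s) p3, p5, p6 are never visited.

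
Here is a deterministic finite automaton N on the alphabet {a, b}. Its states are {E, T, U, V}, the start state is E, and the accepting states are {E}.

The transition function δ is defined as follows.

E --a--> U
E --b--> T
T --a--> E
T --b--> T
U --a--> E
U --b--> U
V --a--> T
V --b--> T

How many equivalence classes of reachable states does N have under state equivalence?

First remove the unreachable states {V}; 3 states remain.
Start with accepting vs non-accepting: {E} | {T,U}.
No further refinement is possible. Final partition (2 blocks): {E} | {T,U}.

2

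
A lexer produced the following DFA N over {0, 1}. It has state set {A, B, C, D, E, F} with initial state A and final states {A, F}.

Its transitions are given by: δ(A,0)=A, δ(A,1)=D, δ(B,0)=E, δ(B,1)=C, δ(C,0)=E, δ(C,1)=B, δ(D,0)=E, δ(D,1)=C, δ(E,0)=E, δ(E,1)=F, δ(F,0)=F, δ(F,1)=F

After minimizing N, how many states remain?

Every state is reachable, so we keep all 6.
P0 = {A,F} | {B,C,D,E}.
Split {A,F} by δ(·,1) → {A} and {F}.
On input 1, block {B,C,D,E} splits into {B,C,D} and {E}.
The partition is now stable with 4 blocks: {A} | {B,C,D} | {F} | {E}.

4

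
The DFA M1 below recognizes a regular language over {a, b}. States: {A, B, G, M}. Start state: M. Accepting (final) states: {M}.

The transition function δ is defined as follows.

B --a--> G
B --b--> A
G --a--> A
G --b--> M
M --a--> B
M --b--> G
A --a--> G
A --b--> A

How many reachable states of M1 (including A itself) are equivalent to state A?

2

P0 = {M} | {A,B,G}.
Split {A,B,G} by δ(·,b) → {A,B} and {G}.
No further refinement is possible. Final partition (3 blocks): {M} | {A,B} | {G}.
The equivalence class containing A is {A,B}, of size 2.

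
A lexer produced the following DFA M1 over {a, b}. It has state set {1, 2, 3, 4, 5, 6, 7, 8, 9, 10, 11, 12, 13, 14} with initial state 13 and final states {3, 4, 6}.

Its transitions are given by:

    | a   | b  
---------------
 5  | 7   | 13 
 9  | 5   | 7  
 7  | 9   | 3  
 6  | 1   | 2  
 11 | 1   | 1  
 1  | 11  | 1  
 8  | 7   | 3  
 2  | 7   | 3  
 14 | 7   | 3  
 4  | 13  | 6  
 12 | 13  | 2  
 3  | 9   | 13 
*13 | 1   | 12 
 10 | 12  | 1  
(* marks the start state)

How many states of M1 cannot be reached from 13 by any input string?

No path from 13 leads to 4, 6, 8, 10, 14; the other 9 states are all reachable.

5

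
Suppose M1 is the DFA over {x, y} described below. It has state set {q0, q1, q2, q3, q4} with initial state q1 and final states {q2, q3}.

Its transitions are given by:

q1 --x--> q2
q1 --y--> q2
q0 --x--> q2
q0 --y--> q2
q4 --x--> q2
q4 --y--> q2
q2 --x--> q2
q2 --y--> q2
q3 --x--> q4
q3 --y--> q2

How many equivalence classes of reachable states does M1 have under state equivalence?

2

First remove the unreachable states {q0,q3,q4}; 2 states remain.
P0 = {q2} | {q1}.
The partition is now stable with 2 blocks: {q2} | {q1}.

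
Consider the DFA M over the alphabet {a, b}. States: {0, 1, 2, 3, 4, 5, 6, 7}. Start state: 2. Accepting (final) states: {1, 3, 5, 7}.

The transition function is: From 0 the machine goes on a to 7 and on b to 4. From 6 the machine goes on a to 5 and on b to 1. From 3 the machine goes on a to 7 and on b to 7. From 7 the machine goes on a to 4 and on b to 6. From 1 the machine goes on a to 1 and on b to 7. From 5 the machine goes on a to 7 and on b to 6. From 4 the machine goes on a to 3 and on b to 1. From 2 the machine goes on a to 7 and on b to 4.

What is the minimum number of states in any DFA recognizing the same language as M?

7

States {0} cannot be reached from the start state, so discard them.
P0 = {1,3,5,7} | {2,4,6}.
Split {1,3,5,7} by δ(·,a) → {1,3,5} and {7}.
On input a, block {1,3,5} splits into {3,5} and {1}.
Refine {3,5} on symbol b: members go to different blocks, giving {3} and {5}.
Split {2,4,6} by δ(·,a) → {2} and {4} and {6}.
The partition is now stable with 7 blocks: {3} | {2} | {7} | {1} | {5} | {4} | {6}.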